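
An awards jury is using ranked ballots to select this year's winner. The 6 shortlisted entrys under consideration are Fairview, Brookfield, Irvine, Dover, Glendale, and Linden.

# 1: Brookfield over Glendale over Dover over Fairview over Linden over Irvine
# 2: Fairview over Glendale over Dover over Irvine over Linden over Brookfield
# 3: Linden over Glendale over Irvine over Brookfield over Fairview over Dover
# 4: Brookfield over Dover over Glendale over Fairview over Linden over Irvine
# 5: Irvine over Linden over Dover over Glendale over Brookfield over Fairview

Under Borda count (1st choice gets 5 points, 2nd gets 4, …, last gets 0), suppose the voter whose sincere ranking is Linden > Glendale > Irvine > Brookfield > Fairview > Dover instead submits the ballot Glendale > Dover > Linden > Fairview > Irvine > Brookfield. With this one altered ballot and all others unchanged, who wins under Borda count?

Glendale

Borda totals with the altered ballot: Fairview 11, Brookfield 11, Irvine 8, Dover 17, Glendale 18, Linden 10.
The winner is unchanged: still Glendale.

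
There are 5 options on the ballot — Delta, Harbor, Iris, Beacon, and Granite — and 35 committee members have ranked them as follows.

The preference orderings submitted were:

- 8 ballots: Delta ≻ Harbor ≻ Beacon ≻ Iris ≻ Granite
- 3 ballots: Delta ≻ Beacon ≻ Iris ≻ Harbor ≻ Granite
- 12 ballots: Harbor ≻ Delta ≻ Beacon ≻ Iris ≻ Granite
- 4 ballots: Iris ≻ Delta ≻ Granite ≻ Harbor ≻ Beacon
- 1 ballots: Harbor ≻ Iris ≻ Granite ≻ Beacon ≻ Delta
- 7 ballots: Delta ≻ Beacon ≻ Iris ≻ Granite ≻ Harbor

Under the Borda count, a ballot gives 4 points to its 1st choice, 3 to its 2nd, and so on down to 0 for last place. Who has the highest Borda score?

Borda scores:
  Delta: 8·4 + 3·4 + 12·3 + 4·3 + 0 + 7·4 = 120
  Harbor: 8·3 + 3·1 + 12·4 + 4·1 + 4 + 7·0 = 83
  Iris: 8·1 + 3·2 + 12·1 + 4·4 + 3 + 7·2 = 59
  Beacon: 8·2 + 3·3 + 12·2 + 4·0 + 1 + 7·3 = 71
  Granite: 8·0 + 3·0 + 12·0 + 4·2 + 2 + 7·1 = 17
Delta has the highest total.

Delta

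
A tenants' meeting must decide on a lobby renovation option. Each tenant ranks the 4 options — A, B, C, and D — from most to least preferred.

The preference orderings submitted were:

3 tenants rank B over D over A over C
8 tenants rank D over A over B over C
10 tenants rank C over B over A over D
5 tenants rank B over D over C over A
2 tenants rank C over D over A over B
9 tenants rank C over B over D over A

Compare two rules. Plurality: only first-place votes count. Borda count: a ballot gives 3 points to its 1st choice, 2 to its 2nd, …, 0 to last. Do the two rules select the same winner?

Plurality first-place counts: A 0, B 8, C 21, D 8 → C.
Borda totals: A 31, B 70, C 68, D 53 → B.
The two rules disagree: plurality picks C, Borda picks B.

No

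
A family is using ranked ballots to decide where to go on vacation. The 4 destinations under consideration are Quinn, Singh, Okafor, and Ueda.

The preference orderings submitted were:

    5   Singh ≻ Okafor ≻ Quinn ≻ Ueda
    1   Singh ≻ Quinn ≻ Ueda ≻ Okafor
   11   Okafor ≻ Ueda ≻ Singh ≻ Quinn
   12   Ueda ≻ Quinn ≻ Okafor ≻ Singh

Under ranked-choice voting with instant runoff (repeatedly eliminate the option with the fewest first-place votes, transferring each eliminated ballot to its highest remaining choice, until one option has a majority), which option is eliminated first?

Quinn

Round 1: Ueda 12, Okafor 11, Singh 6, Quinn 0. Quinn has the fewest and is eliminated.
Round 2: Ueda 12, Okafor 11, Singh 6. Singh has the fewest and is eliminated.
Round 3: Okafor 16, Ueda 13. Okafor has a majority.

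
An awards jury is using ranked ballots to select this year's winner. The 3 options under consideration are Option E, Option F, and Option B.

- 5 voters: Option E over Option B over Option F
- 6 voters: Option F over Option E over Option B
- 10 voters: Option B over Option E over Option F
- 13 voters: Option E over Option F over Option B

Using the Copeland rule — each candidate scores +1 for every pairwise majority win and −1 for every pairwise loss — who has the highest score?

Pairwise results:
  Option E vs Option F: Option E wins 28–6.
  Option E vs Option B: Option E wins 24–10.
  Option F vs Option B: Option F wins 19–15.
Copeland scores (wins − losses):
  Option E: 2 − 0 = 2
  Option F: 1 − 1 = 0
  Option B: 0 − 2 = -2
Option E has the best Copeland score.

Option E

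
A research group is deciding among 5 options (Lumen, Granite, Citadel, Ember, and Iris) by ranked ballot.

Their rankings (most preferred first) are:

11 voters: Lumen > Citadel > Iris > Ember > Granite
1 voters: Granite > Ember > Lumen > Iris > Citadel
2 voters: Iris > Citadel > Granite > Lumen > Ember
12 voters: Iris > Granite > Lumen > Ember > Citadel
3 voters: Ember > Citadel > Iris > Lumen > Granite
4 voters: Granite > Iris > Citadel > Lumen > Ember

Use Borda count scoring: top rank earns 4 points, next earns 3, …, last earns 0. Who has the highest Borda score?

Borda scores:
  Lumen: 11·4 + 2 + 2·1 + 12·2 + 3·1 + 4·1 = 79
  Granite: 11·0 + 4 + 2·2 + 12·3 + 3·0 + 4·4 = 60
  Citadel: 11·3 + 0 + 2·3 + 12·0 + 3·3 + 4·2 = 56
  Ember: 11·1 + 3 + 2·0 + 12·1 + 3·4 + 4·0 = 38
  Iris: 11·2 + 1 + 2·4 + 12·4 + 3·2 + 4·3 = 97
Iris has the highest total.

Iris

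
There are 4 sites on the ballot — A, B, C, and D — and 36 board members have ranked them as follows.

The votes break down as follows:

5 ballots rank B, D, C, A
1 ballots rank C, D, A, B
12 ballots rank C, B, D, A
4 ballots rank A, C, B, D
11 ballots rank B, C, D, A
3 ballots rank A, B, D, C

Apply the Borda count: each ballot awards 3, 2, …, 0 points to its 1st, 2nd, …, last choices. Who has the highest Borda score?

Borda scores:
  A: 5·0 + 1 + 12·0 + 4·3 + 11·0 + 3·3 = 22
  B: 5·3 + 0 + 12·2 + 4·1 + 11·3 + 3·2 = 82
  C: 5·1 + 3 + 12·3 + 4·2 + 11·2 + 3·0 = 74
  D: 5·2 + 2 + 12·1 + 4·0 + 11·1 + 3·1 = 38
B has the highest total.

B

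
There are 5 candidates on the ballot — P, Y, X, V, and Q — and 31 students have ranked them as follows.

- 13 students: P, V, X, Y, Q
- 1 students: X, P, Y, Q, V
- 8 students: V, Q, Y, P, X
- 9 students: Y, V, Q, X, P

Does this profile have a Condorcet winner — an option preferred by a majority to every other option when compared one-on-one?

Head-to-head results (31 voters total):
P vs Y: Y wins 17–14.
P vs X: P wins 21–10.
P vs V: V wins 17–14.
P vs Q: Q wins 17–14.
Y vs X: Y wins 17–14.
Y vs V: V wins 21–10.
Y vs Q: Y wins 23–8.
X vs V: V wins 30–1.
X vs Q: Q wins 17–14.
V vs Q: V wins 30–1.
V beats each rival — P (17–14), Y (21–10), X (30–1), Q (30–1) — so V is the Condorcet winner.

Yes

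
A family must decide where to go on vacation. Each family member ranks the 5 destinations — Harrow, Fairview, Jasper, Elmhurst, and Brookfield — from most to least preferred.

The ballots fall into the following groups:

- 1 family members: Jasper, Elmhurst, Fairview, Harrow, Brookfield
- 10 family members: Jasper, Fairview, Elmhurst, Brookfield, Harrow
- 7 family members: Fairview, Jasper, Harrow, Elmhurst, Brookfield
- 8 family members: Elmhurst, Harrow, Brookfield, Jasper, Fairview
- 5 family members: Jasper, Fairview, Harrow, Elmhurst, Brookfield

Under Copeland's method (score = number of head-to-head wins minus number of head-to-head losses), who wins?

Pairwise results:
  Harrow vs Fairview: Fairview wins 23–8.
  Harrow vs Jasper: Jasper wins 23–8.
  Harrow vs Elmhurst: Elmhurst wins 19–12.
  Harrow vs Brookfield: Harrow wins 21–10.
  Fairview vs Jasper: Jasper wins 24–7.
  Fairview vs Elmhurst: Fairview wins 22–9.
  Fairview vs Brookfield: Fairview wins 23–8.
  Jasper vs Elmhurst: Jasper wins 23–8.
  Jasper vs Brookfield: Jasper wins 23–8.
  Elmhurst vs Brookfield: Elmhurst wins 31–0.
Copeland scores (wins − losses):
  Harrow: 1 − 3 = -2
  Fairview: 3 − 1 = 2
  Jasper: 4 − 0 = 4
  Elmhurst: 2 − 2 = 0
  Brookfield: 0 − 4 = -4
Jasper has the best Copeland score.

Jasper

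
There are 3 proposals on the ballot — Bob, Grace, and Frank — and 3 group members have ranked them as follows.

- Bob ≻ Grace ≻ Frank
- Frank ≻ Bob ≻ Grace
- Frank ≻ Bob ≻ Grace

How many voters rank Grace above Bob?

Ballots ranking Grace above Bob: 0.
Ballots ranking Bob above Grace: 3.
So 0 of 3 voters prefer Grace to Bob.

0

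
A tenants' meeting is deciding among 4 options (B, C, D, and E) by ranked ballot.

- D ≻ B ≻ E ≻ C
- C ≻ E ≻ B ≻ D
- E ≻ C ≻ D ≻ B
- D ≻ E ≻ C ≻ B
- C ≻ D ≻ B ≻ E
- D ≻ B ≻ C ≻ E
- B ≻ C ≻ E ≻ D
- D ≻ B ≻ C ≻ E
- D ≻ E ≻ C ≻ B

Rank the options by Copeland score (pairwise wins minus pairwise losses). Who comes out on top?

Pairwise results:
  B vs C: C wins 5–4.
  B vs D: D wins 7–2.
  B vs E: B wins 5–4.
  C vs D: D wins 5–4.
  C vs E: C wins 5–4.
  D vs E: D wins 6–3.
Copeland scores (wins − losses):
  B: 1 − 2 = -1
  C: 2 − 1 = 1
  D: 3 − 0 = 3
  E: 0 − 3 = -3
D has the best Copeland score.

D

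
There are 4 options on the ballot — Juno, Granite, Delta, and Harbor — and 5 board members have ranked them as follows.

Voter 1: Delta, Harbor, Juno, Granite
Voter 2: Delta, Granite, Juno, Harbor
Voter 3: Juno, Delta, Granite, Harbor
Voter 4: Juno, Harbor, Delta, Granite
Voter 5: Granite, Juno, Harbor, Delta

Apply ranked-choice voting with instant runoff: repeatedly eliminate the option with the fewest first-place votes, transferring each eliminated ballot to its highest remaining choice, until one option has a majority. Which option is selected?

Round 1: Juno 2, Delta 2, Granite 1, Harbor 0. Harbor has the fewest and is eliminated.
Round 2: Juno 2, Delta 2, Granite 1. Granite has the fewest and is eliminated.
Round 3: Juno 3, Delta 2. Juno has a majority.

Juno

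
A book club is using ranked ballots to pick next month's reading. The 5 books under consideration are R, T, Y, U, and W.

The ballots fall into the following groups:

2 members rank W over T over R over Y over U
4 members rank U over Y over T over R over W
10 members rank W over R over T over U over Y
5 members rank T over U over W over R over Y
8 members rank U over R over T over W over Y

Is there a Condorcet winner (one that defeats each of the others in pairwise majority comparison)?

Head-to-head results (29 voters total):
R vs T: R wins 18–11.
R vs Y: R wins 25–4.
R vs U: U wins 17–12.
R vs W: W wins 17–12.
T vs Y: T wins 25–4.
T vs U: T wins 17–12.
T vs W: T wins 17–12.
Y vs U: U wins 27–2.
Y vs W: W wins 25–4.
U vs W: U wins 17–12.
No candidate beats all others: R beats T beats U beats R, a majority cycle.

No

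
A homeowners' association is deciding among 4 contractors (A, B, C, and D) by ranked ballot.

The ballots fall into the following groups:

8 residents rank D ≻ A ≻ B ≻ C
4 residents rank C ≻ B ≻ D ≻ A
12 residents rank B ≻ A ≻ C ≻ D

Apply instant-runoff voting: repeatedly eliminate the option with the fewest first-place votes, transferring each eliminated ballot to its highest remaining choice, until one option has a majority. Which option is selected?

B

Round 1: B 12, D 8, C 4, A 0. A has the fewest and is eliminated.
Round 2: B 12, D 8, C 4. C has the fewest and is eliminated.
Round 3: B 16, D 8. B has a majority.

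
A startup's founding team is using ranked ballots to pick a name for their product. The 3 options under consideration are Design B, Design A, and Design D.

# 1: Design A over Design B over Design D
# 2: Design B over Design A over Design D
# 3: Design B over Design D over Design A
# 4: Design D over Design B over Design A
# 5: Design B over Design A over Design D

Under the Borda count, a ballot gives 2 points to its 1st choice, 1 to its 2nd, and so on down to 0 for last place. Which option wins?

Design B

Borda scores:
  Design B: 1 + 2 + 2 + 1 + 2 = 8
  Design A: 2 + 1 + 0 + 0 + 1 = 4
  Design D: 0 + 0 + 1 + 2 + 0 = 3
Design B has the highest total.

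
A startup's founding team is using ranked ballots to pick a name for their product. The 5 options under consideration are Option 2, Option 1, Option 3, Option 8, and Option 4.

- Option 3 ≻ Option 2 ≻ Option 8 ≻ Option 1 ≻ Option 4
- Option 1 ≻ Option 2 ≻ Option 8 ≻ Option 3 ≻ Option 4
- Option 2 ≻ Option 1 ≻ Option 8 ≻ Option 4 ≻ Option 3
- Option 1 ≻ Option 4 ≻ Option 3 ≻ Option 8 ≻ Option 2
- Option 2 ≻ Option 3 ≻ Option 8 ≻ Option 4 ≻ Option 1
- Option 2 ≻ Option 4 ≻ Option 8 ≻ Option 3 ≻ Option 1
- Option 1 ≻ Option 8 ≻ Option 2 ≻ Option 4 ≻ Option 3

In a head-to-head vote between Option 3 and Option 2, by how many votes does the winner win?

3

Ballots ranking Option 3 above Option 2: 2.
Ballots ranking Option 2 above Option 3: 5.
Option 2 wins 5–2, a margin of 3.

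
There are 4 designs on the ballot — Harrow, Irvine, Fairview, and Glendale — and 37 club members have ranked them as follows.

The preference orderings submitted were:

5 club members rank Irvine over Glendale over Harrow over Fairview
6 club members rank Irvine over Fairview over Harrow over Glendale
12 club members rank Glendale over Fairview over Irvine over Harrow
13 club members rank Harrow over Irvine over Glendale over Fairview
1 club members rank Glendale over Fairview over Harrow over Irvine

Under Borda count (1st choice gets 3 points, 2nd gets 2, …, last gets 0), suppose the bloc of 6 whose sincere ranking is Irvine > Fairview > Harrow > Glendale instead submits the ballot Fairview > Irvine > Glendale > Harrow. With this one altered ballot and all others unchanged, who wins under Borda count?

Borda totals with the altered ballot: Harrow 45, Irvine 65, Fairview 44, Glendale 68.
The switch changes the winner from Irvine to Glendale.

Glendale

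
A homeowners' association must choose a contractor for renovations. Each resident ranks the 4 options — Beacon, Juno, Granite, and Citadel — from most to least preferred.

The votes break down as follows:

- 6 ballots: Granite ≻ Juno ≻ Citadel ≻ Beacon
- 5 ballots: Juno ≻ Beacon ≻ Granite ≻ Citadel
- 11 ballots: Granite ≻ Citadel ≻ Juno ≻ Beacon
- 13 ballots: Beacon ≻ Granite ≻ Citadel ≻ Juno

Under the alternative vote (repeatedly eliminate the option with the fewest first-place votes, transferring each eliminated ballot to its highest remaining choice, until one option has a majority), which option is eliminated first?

Citadel

Round 1: Granite 17, Beacon 13, Juno 5, Citadel 0. Citadel has the fewest and is eliminated.
Round 2: Granite 17, Beacon 13, Juno 5. Juno has the fewest and is eliminated.
Round 3: Beacon 18, Granite 17. Beacon has a majority.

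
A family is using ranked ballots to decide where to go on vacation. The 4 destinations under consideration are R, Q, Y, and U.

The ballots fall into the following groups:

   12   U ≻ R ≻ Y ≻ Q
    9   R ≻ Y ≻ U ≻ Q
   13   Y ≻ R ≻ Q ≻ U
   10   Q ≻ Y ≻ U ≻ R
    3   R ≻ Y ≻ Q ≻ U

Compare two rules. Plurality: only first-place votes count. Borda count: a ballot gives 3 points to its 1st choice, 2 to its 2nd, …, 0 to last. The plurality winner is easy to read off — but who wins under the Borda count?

Y

Plurality first-place counts: R 12, Q 10, Y 13, U 12 → Y.
Borda totals: R 86, Q 46, Y 95, U 55 → Y.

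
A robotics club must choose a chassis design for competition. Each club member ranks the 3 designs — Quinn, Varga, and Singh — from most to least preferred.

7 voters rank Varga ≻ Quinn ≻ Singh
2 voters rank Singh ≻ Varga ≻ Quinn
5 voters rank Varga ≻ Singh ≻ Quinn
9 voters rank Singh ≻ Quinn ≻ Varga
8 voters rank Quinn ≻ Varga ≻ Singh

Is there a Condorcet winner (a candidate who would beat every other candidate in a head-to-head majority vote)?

Head-to-head results (31 voters total):
Quinn vs Varga: Quinn wins 17–14.
Quinn vs Singh: Singh wins 16–15.
Varga vs Singh: Varga wins 20–11.
No candidate beats all others: Quinn beats Varga beats Singh beats Quinn, a majority cycle.

No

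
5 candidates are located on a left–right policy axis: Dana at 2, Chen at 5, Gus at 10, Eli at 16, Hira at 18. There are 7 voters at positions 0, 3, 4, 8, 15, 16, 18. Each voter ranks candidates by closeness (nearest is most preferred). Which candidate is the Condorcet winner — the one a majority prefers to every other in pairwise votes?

With single-peaked preferences on a line, the Condorcet winner is the candidate closest to the median voter.
The median voter (position 8) is closest to Gus at 10.
Check: Gus vs Chen — voters closer to Gus: 4 of 7.

Gus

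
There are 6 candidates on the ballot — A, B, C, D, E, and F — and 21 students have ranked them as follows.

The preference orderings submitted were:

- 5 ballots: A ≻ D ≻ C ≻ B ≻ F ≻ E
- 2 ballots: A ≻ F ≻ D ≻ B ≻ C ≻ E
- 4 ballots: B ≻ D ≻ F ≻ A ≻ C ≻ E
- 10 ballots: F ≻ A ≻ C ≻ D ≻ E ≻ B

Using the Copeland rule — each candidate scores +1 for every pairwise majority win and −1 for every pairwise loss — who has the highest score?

F

Pairwise results:
  A vs B: A wins 17–4.
  A vs C: A wins 21–0.
  A vs D: A wins 17–4.
  A vs E: A wins 21–0.
  A vs F: F wins 14–7.
  B vs C: C wins 15–6.
  B vs D: D wins 17–4.
  B vs E: B wins 11–10.
  B vs F: F wins 12–9.
  C vs D: D wins 11–10.
  C vs E: C wins 21–0.
  C vs F: F wins 16–5.
  D vs E: D wins 21–0.
  D vs F: F wins 12–9.
  E vs F: F wins 21–0.
Copeland scores (wins − losses):
  A: 4 − 1 = 3
  B: 1 − 4 = -3
  C: 2 − 3 = -1
  D: 3 − 2 = 1
  E: 0 − 5 = -5
  F: 5 − 0 = 5
F has the best Copeland score.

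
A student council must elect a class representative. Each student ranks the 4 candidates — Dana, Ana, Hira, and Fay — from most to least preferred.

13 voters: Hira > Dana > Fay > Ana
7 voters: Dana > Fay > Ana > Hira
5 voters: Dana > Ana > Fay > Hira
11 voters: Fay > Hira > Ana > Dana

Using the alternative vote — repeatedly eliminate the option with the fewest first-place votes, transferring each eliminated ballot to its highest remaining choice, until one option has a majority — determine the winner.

Hira

Round 1: Hira 13, Dana 12, Fay 11, Ana 0. Ana has the fewest and is eliminated.
Round 2: Hira 13, Dana 12, Fay 11. Fay has the fewest and is eliminated.
Round 3: Hira 24, Dana 12. Hira has a majority.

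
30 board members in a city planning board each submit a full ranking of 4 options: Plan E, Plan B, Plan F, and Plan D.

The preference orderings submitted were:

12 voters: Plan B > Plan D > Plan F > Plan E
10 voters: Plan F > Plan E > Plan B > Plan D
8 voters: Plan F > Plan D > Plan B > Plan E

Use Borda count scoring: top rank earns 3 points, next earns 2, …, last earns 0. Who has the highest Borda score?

Plan F

Borda scores:
  Plan E: 12·0 + 10·2 + 8·0 = 20
  Plan B: 12·3 + 10·1 + 8·1 = 54
  Plan F: 12·1 + 10·3 + 8·3 = 66
  Plan D: 12·2 + 10·0 + 8·2 = 40
Plan F has the highest total.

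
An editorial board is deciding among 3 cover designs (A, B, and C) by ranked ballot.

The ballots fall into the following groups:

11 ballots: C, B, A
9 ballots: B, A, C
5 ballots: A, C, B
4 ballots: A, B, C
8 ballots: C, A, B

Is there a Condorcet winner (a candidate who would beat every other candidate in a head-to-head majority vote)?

Head-to-head results (37 voters total):
A vs B: B wins 20–17.
A vs C: C wins 19–18.
B vs C: C wins 24–13.
C beats each rival — A (19–18), B (24–13) — so C is the Condorcet winner.

Yes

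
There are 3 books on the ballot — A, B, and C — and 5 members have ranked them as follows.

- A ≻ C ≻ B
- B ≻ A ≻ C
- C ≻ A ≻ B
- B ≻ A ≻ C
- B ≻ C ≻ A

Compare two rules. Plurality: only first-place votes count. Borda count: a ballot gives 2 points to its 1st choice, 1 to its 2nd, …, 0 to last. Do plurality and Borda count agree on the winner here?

Plurality first-place counts: A 1, B 3, C 1 → B.
Borda totals: A 5, B 6, C 4 → B.
The two rules agree on B.

Yes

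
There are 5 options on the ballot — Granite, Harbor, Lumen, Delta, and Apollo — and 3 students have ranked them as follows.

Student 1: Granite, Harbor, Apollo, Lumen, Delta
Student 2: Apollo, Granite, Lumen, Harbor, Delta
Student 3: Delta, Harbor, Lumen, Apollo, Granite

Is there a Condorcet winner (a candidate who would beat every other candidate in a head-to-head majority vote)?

No

Head-to-head results (3 voters total):
Granite vs Harbor: Granite wins 2–1.
Granite vs Lumen: Granite wins 2–1.
Granite vs Delta: Granite wins 2–1.
Granite vs Apollo: Apollo wins 2–1.
Harbor vs Lumen: Harbor wins 2–1.
Harbor vs Delta: Harbor wins 2–1.
Harbor vs Apollo: Harbor wins 2–1.
Lumen vs Delta: Lumen wins 2–1.
Lumen vs Apollo: Apollo wins 2–1.
Delta vs Apollo: Apollo wins 2–1.
No candidate beats all others: Granite beats Harbor beats Apollo beats Granite, a majority cycle.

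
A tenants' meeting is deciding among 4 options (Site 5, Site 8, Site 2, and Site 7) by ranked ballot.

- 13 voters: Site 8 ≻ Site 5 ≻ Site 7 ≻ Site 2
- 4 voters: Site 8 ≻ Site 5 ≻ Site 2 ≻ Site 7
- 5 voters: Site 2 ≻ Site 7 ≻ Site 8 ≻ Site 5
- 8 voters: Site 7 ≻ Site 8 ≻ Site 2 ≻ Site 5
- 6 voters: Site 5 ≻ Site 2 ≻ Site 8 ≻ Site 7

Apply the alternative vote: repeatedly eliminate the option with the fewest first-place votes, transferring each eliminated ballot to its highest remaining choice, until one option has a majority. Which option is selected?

Round 1: Site 8 17, Site 7 8, Site 5 6, Site 2 5. Site 2 has the fewest and is eliminated.
Round 2: Site 8 17, Site 7 13, Site 5 6. Site 5 has the fewest and is eliminated.
Round 3: Site 8 23, Site 7 13. Site 8 has a majority.

Site 8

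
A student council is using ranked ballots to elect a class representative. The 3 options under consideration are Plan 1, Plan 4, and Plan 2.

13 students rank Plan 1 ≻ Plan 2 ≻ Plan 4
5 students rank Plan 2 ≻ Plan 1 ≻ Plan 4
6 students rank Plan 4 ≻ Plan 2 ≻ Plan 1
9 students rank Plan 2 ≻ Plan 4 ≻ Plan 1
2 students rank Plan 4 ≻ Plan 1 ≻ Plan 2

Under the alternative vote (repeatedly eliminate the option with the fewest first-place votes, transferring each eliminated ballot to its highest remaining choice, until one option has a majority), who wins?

Round 1: Plan 2 14, Plan 1 13, Plan 4 8. Plan 4 has the fewest and is eliminated.
Round 2: Plan 2 20, Plan 1 15. Plan 2 has a majority.

Plan 2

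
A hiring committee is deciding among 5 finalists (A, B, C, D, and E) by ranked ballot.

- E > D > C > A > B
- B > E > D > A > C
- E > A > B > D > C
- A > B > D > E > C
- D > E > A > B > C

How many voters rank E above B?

Ballots ranking E above B: 3.
Ballots ranking B above E: 2.
So 3 of 5 voters prefer E to B.

3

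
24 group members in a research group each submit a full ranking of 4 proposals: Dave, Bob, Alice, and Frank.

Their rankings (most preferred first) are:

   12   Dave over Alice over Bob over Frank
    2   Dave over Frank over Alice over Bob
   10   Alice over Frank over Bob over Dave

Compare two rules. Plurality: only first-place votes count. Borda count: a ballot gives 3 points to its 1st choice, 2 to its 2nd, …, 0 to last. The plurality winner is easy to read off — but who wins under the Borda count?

Alice

Plurality first-place counts: Dave 14, Bob 0, Alice 10, Frank 0 → Dave.
Borda totals: Dave 42, Bob 22, Alice 56, Frank 24 → Alice.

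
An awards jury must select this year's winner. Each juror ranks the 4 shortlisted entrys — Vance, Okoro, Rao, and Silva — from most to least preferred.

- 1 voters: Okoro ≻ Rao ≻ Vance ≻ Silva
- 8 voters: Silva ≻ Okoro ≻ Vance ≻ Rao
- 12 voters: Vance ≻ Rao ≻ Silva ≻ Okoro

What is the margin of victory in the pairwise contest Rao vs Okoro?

3

Ballots ranking Rao above Okoro: 12.
Ballots ranking Okoro above Rao: 1+8 = 9.
Rao wins 12–9, a margin of 3.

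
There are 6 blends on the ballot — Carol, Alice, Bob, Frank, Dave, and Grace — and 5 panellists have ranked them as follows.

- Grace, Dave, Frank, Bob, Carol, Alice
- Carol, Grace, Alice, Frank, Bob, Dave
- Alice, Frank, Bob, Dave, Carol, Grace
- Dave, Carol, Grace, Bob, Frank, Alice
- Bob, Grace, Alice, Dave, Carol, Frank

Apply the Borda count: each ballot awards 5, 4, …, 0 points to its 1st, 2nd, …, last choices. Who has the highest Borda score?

Borda scores:
  Carol: 1 + 5 + 1 + 4 + 1 = 12
  Alice: 0 + 3 + 5 + 0 + 3 = 11
  Bob: 2 + 1 + 3 + 2 + 5 = 13
  Frank: 3 + 2 + 4 + 1 + 0 = 10
  Dave: 4 + 0 + 2 + 5 + 2 = 13
  Grace: 5 + 4 + 0 + 3 + 4 = 16
Grace has the highest total.

Grace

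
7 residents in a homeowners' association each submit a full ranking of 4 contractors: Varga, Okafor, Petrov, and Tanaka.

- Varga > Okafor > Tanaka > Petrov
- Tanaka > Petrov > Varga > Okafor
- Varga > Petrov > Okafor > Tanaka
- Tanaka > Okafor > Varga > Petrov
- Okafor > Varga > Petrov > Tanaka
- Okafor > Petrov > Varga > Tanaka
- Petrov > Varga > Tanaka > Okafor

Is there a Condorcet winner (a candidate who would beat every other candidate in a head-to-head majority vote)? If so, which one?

Varga

Head-to-head results (7 voters total):
Varga vs Okafor: Varga wins 4–3.
Varga vs Petrov: Varga wins 4–3.
Varga vs Tanaka: Varga wins 5–2.
Okafor vs Petrov: Okafor wins 4–3.
Okafor vs Tanaka: Okafor wins 4–3.
Petrov vs Tanaka: Petrov wins 4–3.
Varga beats each rival — Okafor (4–3), Petrov (4–3), Tanaka (5–2) — so Varga is the Condorcet winner.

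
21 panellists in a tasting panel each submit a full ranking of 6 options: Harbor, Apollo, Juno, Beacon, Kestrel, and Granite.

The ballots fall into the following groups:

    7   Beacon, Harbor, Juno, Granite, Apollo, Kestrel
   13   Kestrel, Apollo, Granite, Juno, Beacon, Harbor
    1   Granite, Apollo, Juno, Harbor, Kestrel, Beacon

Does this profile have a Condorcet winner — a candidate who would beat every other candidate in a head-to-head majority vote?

Yes

Head-to-head results (21 voters total):
Harbor vs Apollo: Apollo wins 14–7.
Harbor vs Juno: Juno wins 14–7.
Harbor vs Beacon: Beacon wins 20–1.
Harbor vs Kestrel: Kestrel wins 13–8.
Harbor vs Granite: Granite wins 14–7.
Apollo vs Juno: Apollo wins 14–7.
Apollo vs Beacon: Apollo wins 14–7.
Apollo vs Kestrel: Kestrel wins 13–8.
Apollo vs Granite: Apollo wins 13–8.
Juno vs Beacon: Juno wins 14–7.
Juno vs Kestrel: Kestrel wins 13–8.
Juno vs Granite: Granite wins 14–7.
Beacon vs Kestrel: Kestrel wins 14–7.
Beacon vs Granite: Granite wins 14–7.
Kestrel vs Granite: Kestrel wins 13–8.
Kestrel beats each rival — Harbor (13–8), Apollo (13–8), Juno (13–8), Beacon (14–7), Granite (13–8) — so Kestrel is the Condorcet winner.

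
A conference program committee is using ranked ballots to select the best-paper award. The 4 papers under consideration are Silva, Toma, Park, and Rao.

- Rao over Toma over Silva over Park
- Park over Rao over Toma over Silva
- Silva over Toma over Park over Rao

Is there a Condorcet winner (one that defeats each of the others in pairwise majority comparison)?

Head-to-head results (3 voters total):
Silva vs Toma: Toma wins 2–1.
Silva vs Park: Silva wins 2–1.
Silva vs Rao: Rao wins 2–1.
Toma vs Park: Toma wins 2–1.
Toma vs Rao: Rao wins 2–1.
Park vs Rao: Park wins 2–1.
No candidate beats all others: Silva beats Park beats Rao beats Silva, a majority cycle.

No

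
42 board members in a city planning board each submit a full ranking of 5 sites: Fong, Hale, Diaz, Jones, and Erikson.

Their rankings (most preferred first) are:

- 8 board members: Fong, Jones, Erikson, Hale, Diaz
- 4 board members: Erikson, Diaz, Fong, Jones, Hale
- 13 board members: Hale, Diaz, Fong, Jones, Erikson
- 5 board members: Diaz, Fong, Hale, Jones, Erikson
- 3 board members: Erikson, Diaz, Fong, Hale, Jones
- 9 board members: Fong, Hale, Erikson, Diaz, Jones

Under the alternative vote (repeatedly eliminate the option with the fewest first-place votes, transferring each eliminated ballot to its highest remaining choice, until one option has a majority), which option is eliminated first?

Round 1: Fong 17, Hale 13, Erikson 7, Diaz 5, Jones 0. Jones has the fewest and is eliminated.
Round 2: Fong 17, Hale 13, Erikson 7, Diaz 5. Diaz has the fewest and is eliminated.
Round 3: Fong 22, Hale 13, Erikson 7. Fong has a majority.

Jones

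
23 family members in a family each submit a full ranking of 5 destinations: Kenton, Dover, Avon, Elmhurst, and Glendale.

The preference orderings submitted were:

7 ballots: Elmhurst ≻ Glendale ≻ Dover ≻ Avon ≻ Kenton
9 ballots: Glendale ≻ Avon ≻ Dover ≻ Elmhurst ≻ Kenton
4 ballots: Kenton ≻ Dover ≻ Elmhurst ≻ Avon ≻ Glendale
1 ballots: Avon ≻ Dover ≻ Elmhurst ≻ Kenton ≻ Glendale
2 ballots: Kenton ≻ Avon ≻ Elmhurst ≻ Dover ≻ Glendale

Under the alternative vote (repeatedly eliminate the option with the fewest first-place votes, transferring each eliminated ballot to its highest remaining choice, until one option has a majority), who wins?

Round 1: Glendale 9, Elmhurst 7, Kenton 6, Avon 1, Dover 0. Dover has the fewest and is eliminated.
Round 2: Glendale 9, Elmhurst 7, Kenton 6, Avon 1. Avon has the fewest and is eliminated.
Round 3: Glendale 9, Elmhurst 8, Kenton 6. Kenton has the fewest and is eliminated.
Round 4: Elmhurst 14, Glendale 9. Elmhurst has a majority.

Elmhurst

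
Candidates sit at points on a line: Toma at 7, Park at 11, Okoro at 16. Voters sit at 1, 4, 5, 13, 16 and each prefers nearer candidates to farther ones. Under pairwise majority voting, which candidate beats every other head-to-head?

With single-peaked preferences on a line, the Condorcet winner is the candidate closest to the median voter.
The median voter (position 5) is closest to Toma at 7.
Check: Toma vs Okoro — voters closer to Toma: 3 of 5.

Toma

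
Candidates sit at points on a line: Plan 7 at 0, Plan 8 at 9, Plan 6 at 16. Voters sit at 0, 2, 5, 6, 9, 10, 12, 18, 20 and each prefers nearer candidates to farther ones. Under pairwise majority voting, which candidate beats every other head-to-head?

Plan 8

With single-peaked preferences on a line, the Condorcet winner is the candidate closest to the median voter.
The median voter (position 9) is closest to Plan 8 at 9.
Check: Plan 8 vs Plan 6 — voters closer to Plan 8: 7 of 9.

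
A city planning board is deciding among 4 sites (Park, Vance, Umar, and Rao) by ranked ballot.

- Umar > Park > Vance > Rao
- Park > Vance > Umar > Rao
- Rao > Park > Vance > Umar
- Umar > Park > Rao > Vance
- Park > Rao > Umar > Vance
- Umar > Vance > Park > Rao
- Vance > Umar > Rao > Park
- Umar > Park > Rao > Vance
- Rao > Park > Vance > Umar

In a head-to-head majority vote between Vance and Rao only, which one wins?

Ballots ranking Vance above Rao: 4.
Ballots ranking Rao above Vance: 5.
Rao wins the head-to-head, 5–4.

Rao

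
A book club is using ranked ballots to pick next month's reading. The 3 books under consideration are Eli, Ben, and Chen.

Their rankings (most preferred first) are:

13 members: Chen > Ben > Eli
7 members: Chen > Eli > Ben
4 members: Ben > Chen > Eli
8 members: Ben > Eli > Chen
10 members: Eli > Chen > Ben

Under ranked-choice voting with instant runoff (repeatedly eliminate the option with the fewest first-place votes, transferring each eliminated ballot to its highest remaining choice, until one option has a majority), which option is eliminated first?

Round 1: Chen 20, Ben 12, Eli 10. Eli has the fewest and is eliminated.
Round 2: Chen 30, Ben 12. Chen has a majority.

Eli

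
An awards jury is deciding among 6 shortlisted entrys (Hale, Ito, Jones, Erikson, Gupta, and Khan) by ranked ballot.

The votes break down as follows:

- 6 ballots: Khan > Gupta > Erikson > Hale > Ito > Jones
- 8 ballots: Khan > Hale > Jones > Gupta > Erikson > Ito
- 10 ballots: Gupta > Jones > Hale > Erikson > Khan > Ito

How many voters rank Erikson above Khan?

Ballots ranking Erikson above Khan: 10.
Ballots ranking Khan above Erikson: 6+8 = 14.
So 10 of 24 voters prefer Erikson to Khan.

10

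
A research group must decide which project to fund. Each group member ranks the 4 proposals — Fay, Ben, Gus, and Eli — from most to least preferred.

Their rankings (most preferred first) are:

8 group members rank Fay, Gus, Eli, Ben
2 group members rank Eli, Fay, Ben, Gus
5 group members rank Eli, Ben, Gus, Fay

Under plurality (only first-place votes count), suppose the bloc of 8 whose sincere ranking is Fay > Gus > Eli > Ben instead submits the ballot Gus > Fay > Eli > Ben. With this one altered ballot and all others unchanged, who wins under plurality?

First-place totals with the altered ballot: Fay 0, Ben 0, Gus 8, Eli 7.
The switch changes the winner from Fay to Gus.

Gus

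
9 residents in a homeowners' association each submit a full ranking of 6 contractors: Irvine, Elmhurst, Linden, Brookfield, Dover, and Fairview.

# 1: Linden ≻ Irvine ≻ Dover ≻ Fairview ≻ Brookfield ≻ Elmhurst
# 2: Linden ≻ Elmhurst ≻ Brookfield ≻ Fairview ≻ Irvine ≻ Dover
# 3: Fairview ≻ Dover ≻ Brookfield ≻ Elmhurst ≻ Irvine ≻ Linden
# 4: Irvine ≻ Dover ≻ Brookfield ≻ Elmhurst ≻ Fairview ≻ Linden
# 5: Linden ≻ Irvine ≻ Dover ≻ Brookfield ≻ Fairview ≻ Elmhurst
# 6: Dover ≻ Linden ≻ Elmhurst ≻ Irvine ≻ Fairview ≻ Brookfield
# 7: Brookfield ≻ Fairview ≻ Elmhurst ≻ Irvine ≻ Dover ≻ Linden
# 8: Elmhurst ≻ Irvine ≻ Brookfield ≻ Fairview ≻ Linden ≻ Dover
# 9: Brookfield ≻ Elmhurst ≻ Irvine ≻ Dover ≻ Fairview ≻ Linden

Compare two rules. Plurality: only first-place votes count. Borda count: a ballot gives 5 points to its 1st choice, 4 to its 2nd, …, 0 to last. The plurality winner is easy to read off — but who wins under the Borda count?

Plurality first-place counts: Irvine 1, Elmhurst 1, Linden 3, Brookfield 2, Dover 1, Fairview 1 → Linden.
Borda totals: Irvine 26, Elmhurst 23, Linden 20, Brookfield 25, Dover 22, Fairview 19 → Irvine.

Irvine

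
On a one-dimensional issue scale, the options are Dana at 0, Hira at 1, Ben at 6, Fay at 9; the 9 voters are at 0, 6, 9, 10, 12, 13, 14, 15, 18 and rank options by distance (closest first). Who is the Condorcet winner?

With single-peaked preferences on a line, the Condorcet winner is the candidate closest to the median voter.
The median voter (position 12) is closest to Fay at 9.
Check: Fay vs Hira — voters closer to Fay: 8 of 9.

Fay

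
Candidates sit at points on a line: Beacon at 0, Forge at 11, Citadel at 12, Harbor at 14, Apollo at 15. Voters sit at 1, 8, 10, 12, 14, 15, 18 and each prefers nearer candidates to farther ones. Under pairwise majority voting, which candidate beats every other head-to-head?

With single-peaked preferences on a line, the Condorcet winner is the candidate closest to the median voter.
The median voter (position 12) is closest to Citadel at 12.
Check: Citadel vs Apollo — voters closer to Citadel: 4 of 7.

Citadel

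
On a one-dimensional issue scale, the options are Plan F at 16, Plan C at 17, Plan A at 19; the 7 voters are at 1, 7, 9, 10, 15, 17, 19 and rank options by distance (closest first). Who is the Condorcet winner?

With single-peaked preferences on a line, the Condorcet winner is the candidate closest to the median voter.
The median voter (position 10) is closest to Plan F at 16.
Check: Plan F vs Plan C — voters closer to Plan F: 5 of 7.

Plan F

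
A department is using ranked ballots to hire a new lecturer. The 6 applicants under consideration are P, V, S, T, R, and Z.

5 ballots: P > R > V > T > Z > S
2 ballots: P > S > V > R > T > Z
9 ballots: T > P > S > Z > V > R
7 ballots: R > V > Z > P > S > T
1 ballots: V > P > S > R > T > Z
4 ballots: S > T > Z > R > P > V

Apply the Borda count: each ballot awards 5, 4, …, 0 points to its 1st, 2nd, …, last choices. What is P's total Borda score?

Borda scores:
  P: 5·5 + 2·5 + 9·4 + 7·2 + 4 + 4·1 = 93
  V: 5·3 + 2·3 + 9·1 + 7·4 + 5 + 4·0 = 63
  S: 5·0 + 2·4 + 9·3 + 7·1 + 3 + 4·5 = 65
  T: 5·2 + 2·1 + 9·5 + 7·0 + 1 + 4·4 = 74
  R: 5·4 + 2·2 + 9·0 + 7·5 + 2 + 4·2 = 69
  Z: 5·1 + 2·0 + 9·2 + 7·3 + 0 + 4·3 = 56

93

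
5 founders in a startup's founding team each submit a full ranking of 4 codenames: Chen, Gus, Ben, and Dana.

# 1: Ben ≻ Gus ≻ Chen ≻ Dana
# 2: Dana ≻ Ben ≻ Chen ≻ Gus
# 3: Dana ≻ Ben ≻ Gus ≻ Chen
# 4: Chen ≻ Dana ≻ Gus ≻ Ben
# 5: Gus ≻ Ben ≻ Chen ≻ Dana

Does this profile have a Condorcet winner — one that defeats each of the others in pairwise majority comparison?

Head-to-head results (5 voters total):
Chen vs Gus: Gus wins 3–2.
Chen vs Ben: Ben wins 4–1.
Chen vs Dana: Chen wins 3–2.
Gus vs Ben: Ben wins 3–2.
Gus vs Dana: Dana wins 3–2.
Ben vs Dana: Dana wins 3–2.
No candidate beats all others: Chen beats Dana beats Gus beats Chen, a majority cycle.

No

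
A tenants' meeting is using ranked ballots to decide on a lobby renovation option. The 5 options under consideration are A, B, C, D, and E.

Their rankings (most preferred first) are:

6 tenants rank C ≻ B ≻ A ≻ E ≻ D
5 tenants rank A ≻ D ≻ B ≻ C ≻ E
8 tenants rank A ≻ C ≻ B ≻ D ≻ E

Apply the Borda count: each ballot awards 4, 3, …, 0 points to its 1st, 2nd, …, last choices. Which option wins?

A

Borda scores:
  A: 6·2 + 5·4 + 8·4 = 64
  B: 6·3 + 5·2 + 8·2 = 44
  C: 6·4 + 5·1 + 8·3 = 53
  D: 6·0 + 5·3 + 8·1 = 23
  E: 6·1 + 5·0 + 8·0 = 6
A has the highest total.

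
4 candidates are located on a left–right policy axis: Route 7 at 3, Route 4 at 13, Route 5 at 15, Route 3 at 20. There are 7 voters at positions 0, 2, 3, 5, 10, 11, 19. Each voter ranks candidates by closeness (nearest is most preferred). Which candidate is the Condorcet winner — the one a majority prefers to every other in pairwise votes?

Route 7

With single-peaked preferences on a line, the Condorcet winner is the candidate closest to the median voter.
The median voter (position 5) is closest to Route 7 at 3.
Check: Route 7 vs Route 3 — voters closer to Route 7: 6 of 7.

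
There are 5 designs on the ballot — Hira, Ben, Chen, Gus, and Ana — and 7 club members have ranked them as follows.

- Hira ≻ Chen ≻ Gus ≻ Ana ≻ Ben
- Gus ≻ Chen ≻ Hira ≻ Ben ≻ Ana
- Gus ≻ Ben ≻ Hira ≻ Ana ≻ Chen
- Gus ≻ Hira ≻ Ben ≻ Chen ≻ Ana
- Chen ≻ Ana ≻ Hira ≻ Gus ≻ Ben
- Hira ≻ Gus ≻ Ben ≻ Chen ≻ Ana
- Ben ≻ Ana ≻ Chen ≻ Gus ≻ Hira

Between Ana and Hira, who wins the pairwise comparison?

Hira

Ballots ranking Ana above Hira: 2.
Ballots ranking Hira above Ana: 5.
Hira wins the head-to-head, 5–2.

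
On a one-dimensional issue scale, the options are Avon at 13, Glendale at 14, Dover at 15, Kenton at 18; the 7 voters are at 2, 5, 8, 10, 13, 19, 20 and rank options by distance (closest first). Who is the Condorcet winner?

With single-peaked preferences on a line, the Condorcet winner is the candidate closest to the median voter.
The median voter (position 10) is closest to Avon at 13.
Check: Avon vs Dover — voters closer to Avon: 5 of 7.

Avon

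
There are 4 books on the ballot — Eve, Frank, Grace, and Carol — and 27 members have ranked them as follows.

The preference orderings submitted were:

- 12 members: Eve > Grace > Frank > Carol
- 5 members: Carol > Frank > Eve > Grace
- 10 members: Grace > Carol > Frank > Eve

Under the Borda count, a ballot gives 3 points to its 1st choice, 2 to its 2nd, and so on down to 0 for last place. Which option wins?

Grace

Borda scores:
  Eve: 12·3 + 5·1 + 10·0 = 41
  Frank: 12·1 + 5·2 + 10·1 = 32
  Grace: 12·2 + 5·0 + 10·3 = 54
  Carol: 12·0 + 5·3 + 10·2 = 35
Grace has the highest total.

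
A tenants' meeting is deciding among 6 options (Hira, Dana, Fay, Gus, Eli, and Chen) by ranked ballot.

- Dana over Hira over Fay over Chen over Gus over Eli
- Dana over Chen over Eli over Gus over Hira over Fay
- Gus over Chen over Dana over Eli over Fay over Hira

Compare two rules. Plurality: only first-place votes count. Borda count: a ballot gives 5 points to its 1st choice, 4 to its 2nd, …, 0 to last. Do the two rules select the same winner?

Yes

Plurality first-place counts: Hira 0, Dana 2, Fay 0, Gus 1, Eli 0, Chen 0 → Dana.
Borda totals: Hira 5, Dana 13, Fay 4, Gus 8, Eli 5, Chen 10 → Dana.
The two rules agree on Dana.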